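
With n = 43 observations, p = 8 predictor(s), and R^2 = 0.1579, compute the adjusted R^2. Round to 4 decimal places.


Adjusted R^2 = 1 - (1 - R^2) * (n-1)/(n-p-1).
(1 - R^2) = 0.8421.
(n-1)/(n-p-1) = 42/34.
(1 - R^2) * (n-1) = 0.8421 * 42 = 35.3682.
Divide by (n-p-1): 35.3682 / 34 = 1.0402.
Adj R^2 = 1 - 1.0402 = -0.0402.

-0.0402


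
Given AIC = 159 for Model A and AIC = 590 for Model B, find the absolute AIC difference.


Absolute difference = |159 - 590| = 431.
The model with lower AIC (A) is preferred.

431


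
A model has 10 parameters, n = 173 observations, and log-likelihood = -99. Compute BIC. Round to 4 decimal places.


k * ln(n) = 10 * ln(173) = 10 * 5.153292 = 51.532920.
-2 * loglik = -2 * (-99) = 198.
BIC = 51.532920 + 198 = 249.532920, which rounds to 249.5329.

249.5329


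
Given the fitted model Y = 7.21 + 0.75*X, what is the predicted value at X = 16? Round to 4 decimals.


Predicted value:
Y = 7.21 + (0.75)(16) = 7.21 + 12.0000 = 19.2100.

19.2100


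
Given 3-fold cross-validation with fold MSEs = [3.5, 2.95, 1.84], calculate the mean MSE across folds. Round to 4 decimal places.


Add all fold MSEs: 8.2900.
Divide by k = 3: 8.2900/3 = 2.7633.

2.7633


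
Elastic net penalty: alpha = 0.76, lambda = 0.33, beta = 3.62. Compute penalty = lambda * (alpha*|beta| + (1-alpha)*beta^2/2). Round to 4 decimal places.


L1 component = 0.76 * |3.62| = 2.7512.
L2 component = 0.24 * 3.62^2 / 2 = 1.5725.
Penalty = 0.33 * (2.7512 + 1.5725) = 0.33 * 4.3237 = 1.4268.

1.4268


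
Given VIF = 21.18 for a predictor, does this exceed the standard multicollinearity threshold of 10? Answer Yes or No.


Check: VIF = 21.18 vs threshold = 10.
Since 21.18 >= 10, the answer is Yes.

Yes


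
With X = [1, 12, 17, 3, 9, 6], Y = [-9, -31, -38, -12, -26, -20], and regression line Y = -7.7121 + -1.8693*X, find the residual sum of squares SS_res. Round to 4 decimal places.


For each point, residual = actual - predicted.
Residuals: [0.5814, -0.8563, 1.4902, 1.3200, -1.4642, -1.0721].
Sum of squared residuals = 8.3277.

8.3277


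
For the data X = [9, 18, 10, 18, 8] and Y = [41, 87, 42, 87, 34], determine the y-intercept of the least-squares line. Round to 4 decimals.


First find the slope: b1 = 5.3065.
Means: xbar = 12.6000, ybar = 58.2000.
b0 = ybar - b1 * xbar = 58.2000 - 5.3065 * 12.6000 = -8.6613.

-8.6613


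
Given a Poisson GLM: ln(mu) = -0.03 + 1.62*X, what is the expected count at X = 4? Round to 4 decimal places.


Linear predictor: eta = -0.03 + (1.62)(4) = 6.4500.
Expected count: mu = exp(6.4500) = 632.7023.

632.7023


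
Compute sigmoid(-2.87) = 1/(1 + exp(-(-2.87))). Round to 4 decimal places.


exp(2.8700) = 17.6370.
1 + exp(-z) = 18.6370.
sigmoid = 1/18.6370 = 0.0537.

0.0537


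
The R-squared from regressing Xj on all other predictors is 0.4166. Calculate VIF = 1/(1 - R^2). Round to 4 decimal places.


Denominator: 1 - 0.4166 = 0.5834.
VIF = 1 / 0.5834 = 1.7141.

1.7141


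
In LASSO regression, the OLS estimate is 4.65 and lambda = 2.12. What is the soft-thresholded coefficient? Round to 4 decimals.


Check: |4.65| = 4.65 vs lambda = 2.12.
Since |beta| > lambda, coefficient = sign(beta)*(|beta| - lambda) = 2.5300.
Soft-thresholded coefficient = 2.5300.

2.5300


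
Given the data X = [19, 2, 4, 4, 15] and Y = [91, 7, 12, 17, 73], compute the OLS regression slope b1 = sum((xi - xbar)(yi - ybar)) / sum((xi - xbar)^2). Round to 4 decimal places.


The sample means are xbar = 8.8000 and ybar = 40.0000.
Compute S_xx = 234.8000 and S_xy = 1194.0000.
Slope b1 = S_xy / S_xx = 1194.0000 / 234.8000 = 5.0852.

5.0852


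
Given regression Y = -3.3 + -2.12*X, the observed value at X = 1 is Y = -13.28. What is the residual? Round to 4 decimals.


Fitted value at X = 1 is yhat = -3.3 + -2.12*1 = -5.4200.
Residual = -13.28 - -5.4200 = -7.8600.

-7.8600


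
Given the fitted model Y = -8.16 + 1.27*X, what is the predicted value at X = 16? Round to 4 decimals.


Substitute X = 16 into the equation:
Y = -8.16 + 1.27 * 16 = -8.16 + 20.3200 = 12.1600.

12.1600


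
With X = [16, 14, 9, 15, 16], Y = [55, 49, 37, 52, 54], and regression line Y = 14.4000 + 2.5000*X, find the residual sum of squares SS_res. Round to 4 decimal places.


For each point, residual = actual - predicted.
Residuals: [0.6000, -0.4000, 0.1000, 0.1000, -0.4000].
Sum of squared residuals = 0.7000.

0.7000


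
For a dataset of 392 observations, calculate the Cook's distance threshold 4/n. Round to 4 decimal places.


Using the rule of thumb:
Threshold = 4 / 392 = 0.0102.

0.0102


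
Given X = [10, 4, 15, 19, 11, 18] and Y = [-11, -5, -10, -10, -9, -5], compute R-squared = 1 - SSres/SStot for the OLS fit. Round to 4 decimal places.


After computing the OLS fit (b0=-6.9328, b1=-0.1091):
SSres = 33.4418, SStot = 35.3333.
R^2 = 1 - 33.4418/35.3333 = 0.0535.

0.0535


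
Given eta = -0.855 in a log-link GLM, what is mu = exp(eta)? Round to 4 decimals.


mu = exp(eta) = exp(-0.855).
= 0.4253.

0.4253


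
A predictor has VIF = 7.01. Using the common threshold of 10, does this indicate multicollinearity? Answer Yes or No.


Compare VIF = 7.01 to the threshold of 10.
7.01 < 10, so the answer is No.

No


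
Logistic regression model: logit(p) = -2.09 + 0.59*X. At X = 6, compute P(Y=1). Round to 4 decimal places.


Compute z = -2.09 + (0.59)(6) = 1.4500.
exp(-z) = 0.2346.
P = 1/(1 + 0.2346) = 0.8100.

0.8100


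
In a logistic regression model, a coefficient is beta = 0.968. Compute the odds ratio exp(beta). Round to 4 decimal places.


exp(0.968) = 2.6327.
So the odds ratio is 2.6327.

2.6327


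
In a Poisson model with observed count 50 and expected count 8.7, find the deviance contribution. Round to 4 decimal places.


First: ln(50/8.7) = 1.748700.
Then: 50 * 1.748700 = 87.435000.
y - mu = 50 - 8.7 = 41.3.
D = 2(87.435000 - 41.3) = 92.270000, which rounds to 92.2700.

92.2700


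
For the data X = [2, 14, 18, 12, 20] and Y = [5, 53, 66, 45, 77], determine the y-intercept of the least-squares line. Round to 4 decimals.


The slope is b1 = 3.9268.
Sample means are xbar = 13.2000 and ybar = 49.2000.
Intercept: b0 = 49.2000 - (3.9268)(13.2000) = -2.6341.

-2.6341


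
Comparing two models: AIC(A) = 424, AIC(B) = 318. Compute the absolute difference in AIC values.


|AIC_A - AIC_B| = |424 - 318| = 106.
Model B is preferred (lower AIC).

106


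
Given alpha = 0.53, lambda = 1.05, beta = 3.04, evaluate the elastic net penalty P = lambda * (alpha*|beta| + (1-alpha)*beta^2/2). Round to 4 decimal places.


Compute:
L1 = 0.53 * 3.04 = 1.6112.
L2 = 0.47 * 3.04^2 / 2 = 2.1718.
Penalty = 1.05 * (1.6112 + 2.1718) = 3.9721.

3.9721


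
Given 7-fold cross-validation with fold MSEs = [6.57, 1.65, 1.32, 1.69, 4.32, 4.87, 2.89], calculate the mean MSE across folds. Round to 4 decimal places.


Total MSE across folds = 23.3100.
CV-MSE = 23.3100/7 = 3.3300.

3.3300


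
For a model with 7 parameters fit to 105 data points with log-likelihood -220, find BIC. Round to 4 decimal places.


ln(105) = 4.653960.
k * ln(n) = 7 * 4.653960 = 32.577720.
-2L = 440.
BIC = 32.577720 + 440 = 472.577720, which rounds to 472.5777.

472.5777


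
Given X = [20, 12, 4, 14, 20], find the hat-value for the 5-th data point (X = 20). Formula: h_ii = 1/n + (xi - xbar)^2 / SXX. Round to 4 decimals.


Mean of X: xbar = 14.0000.
SXX = 176.0000.
For X = 20: h = 1/5 + (20 - 14.0000)^2/176.0000 = 0.4045.

0.4045


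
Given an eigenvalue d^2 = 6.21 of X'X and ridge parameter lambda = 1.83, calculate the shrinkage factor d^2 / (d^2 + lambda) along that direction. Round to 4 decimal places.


Denominator = d^2 + lambda = 6.21 + 1.83 = 8.0400.
Shrinkage = 6.21 / 8.0400 = 0.7724.

0.7724


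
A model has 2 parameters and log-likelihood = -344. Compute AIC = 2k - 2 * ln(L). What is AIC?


Compute:
2k = 2*2 = 4.
-2*loglik = -2*(-344) = 688.
AIC = 4 + 688 = 692.

692


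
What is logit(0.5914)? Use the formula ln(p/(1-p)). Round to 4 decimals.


The odds are p/(1-p) = 0.5914 / 0.4086 = 1.4474.
logit(p) = ln(1.4474) = 0.3698.

0.3698


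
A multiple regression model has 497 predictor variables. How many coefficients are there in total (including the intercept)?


Total coefficients = number of predictors + 1 (for the intercept).
= 497 + 1 = 498.

498


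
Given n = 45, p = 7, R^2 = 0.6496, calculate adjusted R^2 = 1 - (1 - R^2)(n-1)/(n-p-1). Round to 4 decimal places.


Using the formula:
(1 - 0.6496) = 0.3504.
Multiply by 44/37: 0.3504 * 44 = 15.4176, then 15.4176 / 37 = 0.4167.
Adj R^2 = 1 - 0.4167 = 0.5833.

0.5833


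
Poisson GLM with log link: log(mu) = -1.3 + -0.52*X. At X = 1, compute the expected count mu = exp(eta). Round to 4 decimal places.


eta = -1.3 + -0.52 * 1 = -1.8200.
mu = exp(-1.8200) = 0.1620.

0.1620


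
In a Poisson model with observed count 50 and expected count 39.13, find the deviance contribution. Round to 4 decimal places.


First: ln(50/39.13) = 0.245134.
Then: 50 * 0.245134 = 12.256700.
y - mu = 50 - 39.13 = 10.87.
D = 2(12.256700 - 10.87) = 2.773400, which rounds to 2.7734.

2.7734


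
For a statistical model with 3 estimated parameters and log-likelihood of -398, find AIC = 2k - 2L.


AIC = 2k - 2*loglik = 2(3) - 2(-398).
= 6 + 796 = 802.

802


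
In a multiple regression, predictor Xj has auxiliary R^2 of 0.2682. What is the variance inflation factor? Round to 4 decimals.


VIF = 1 / (1 - 0.2682).
= 1 / 0.7318 = 1.3665.

1.3665


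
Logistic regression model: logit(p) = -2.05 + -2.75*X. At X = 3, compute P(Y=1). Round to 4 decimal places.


Compute z = -2.05 + (-2.75)(3) = -10.3000.
exp(-z) = 29732.6189.
P = 1/(1 + 29732.6189) = 0.0000.

0.0000


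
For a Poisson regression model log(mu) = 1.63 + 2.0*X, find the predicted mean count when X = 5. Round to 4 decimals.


Linear predictor: eta = 1.63 + (2.0)(5) = 11.6300.
Expected count: mu = exp(11.6300) = 112420.3219.

112420.3219


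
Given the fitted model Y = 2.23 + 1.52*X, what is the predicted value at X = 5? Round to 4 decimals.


Plug X = 5 into Y = 2.23 + 1.52*X:
Y = 2.23 + 7.6000 = 9.8300.

9.8300


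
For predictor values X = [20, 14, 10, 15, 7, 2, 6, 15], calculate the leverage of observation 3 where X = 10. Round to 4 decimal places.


Mean of X: xbar = 11.1250.
SXX = 244.8750.
For X = 10: h = 1/8 + (10 - 11.1250)^2/244.8750 = 0.1302.

0.1302


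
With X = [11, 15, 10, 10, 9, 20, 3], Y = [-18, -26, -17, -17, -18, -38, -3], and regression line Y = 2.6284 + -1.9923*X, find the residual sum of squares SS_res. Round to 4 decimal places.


Predicted values from Y = 2.6284 + -1.9923*X.
Residuals: [1.2869, 1.2561, 0.2946, 0.2946, -2.6977, -0.7824, 0.3485].
SSres = 11.4187.

11.4187


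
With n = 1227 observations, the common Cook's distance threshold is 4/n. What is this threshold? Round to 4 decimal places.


Using the rule of thumb:
Threshold = 4 / 1227 = 0.0033.

0.0033


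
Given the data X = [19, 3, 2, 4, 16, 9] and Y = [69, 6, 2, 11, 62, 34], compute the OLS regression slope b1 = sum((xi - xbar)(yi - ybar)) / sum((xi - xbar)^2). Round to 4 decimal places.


The sample means are xbar = 8.8333 and ybar = 30.6667.
Compute S_xx = 258.8333 and S_xy = 1049.6667.
Slope b1 = S_xy / S_xx = 1049.6667 / 258.8333 = 4.0554.

4.0554


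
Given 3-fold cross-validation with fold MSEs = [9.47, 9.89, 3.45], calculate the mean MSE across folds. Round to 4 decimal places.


Total MSE across folds = 22.8100.
CV-MSE = 22.8100/3 = 7.6033.

7.6033


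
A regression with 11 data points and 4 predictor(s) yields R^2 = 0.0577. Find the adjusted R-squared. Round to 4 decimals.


Plug in: Adj R^2 = 1 - (1 - 0.0577) * 10/6.
= 1 - 0.9423 * 10/6
= 1 - 9.4230 / 6
= 1 - 1.5705 = -0.5705.

-0.5705


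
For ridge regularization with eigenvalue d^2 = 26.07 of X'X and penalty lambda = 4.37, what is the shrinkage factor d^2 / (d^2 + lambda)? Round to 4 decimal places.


Denominator = d^2 + lambda = 26.07 + 4.37 = 30.4400.
Shrinkage = 26.07 / 30.4400 = 0.8564.

0.8564


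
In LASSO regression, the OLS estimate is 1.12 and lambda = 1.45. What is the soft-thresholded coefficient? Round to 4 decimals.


Check: |1.12| = 1.12 vs lambda = 1.45.
Since |beta| <= lambda, the coefficient is set to 0.
Soft-thresholded coefficient = 0.0000.

0.0000


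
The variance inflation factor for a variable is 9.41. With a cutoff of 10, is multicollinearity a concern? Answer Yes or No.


Compare VIF = 9.41 to the threshold of 10.
9.41 < 10, so the answer is No.

No


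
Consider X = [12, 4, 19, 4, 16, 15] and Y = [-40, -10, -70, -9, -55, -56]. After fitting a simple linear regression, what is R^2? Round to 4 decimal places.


After computing the OLS fit (b0=6.7053, b1=-4.0033):
SSres = 15.3311, SStot = 3242.0000.
R^2 = 1 - 15.3311/3242.0000 = 0.9953.

0.9953


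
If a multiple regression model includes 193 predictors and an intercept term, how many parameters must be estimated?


Each predictor gets one coefficient, plus one intercept.
Total parameters = 193 + 1 = 194.

194


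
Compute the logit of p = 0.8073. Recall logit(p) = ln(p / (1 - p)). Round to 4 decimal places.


The odds are p/(1-p) = 0.8073 / 0.1927 = 4.1894.
logit(p) = ln(4.1894) = 1.4326.

1.4326


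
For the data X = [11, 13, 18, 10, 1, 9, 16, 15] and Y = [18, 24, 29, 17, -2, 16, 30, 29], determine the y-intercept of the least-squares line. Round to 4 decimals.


First find the slope: b1 = 1.9777.
Means: xbar = 11.6250, ybar = 20.1250.
b0 = ybar - b1 * xbar = 20.1250 - 1.9777 * 11.6250 = -2.8653.

-2.8653


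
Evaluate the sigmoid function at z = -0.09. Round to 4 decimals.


First, exp(0.0900) = 1.0942.
Then sigma(z) = 1/(1 + 1.0942) = 0.4775.

0.4775


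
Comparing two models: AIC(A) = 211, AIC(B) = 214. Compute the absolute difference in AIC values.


Compute |211 - 214| = 3.
Model A has the smaller AIC.

3


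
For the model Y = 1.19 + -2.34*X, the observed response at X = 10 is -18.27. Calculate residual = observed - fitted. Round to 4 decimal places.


Compute yhat = 1.19 + (-2.34)(10) = -22.2100.
Residual = actual - predicted = -18.27 - -22.2100 = 3.9400.

3.9400


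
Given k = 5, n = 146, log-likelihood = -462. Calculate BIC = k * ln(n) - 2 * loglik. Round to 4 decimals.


k * ln(n) = 5 * ln(146) = 5 * 4.983607 = 24.918035.
-2 * loglik = -2 * (-462) = 924.
BIC = 24.918035 + 924 = 948.918035, which rounds to 948.9180.

948.9180


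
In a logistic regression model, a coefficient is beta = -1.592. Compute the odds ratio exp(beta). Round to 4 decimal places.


Odds ratio = exp(beta) = exp(-1.592).
= 0.2035.

0.2035


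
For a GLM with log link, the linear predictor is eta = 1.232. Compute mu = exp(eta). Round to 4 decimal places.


The inverse log link gives:
mu = exp(1.232) = 3.4281.

3.4281


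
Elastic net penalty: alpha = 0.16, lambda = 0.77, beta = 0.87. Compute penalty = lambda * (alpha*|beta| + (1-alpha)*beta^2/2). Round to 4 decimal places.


alpha * |beta| = 0.16 * 0.87 = 0.1392.
(1-alpha) * beta^2/2 = 0.84 * 0.7569/2 = 0.3179.
Total = 0.77 * (0.1392 + 0.3179) = 0.3520.

0.3520


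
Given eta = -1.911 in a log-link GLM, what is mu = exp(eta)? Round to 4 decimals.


mu = exp(eta) = exp(-1.911).
= 0.1479.

0.1479


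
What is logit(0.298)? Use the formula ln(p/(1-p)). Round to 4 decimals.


1 - p = 0.702.
p/(1-p) = 0.4245.
logit = ln(0.4245) = -0.8568.

-0.8568


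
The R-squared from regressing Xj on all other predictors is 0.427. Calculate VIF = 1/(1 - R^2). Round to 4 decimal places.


VIF = 1 / (1 - 0.427).
= 1 / 0.573 = 1.7452.

1.7452


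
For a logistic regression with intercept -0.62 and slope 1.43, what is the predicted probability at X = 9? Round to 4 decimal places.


Linear predictor: z = -0.62 + 1.43 * 9 = 12.2500.
P = 1/(1 + exp(-12.2500)) = 1/(1 + 0.0000) = 1.0000.

1.0000


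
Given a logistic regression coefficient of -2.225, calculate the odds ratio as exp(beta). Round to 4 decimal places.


exp(-2.225) = 0.1081.
So the odds ratio is 0.1081.

0.1081


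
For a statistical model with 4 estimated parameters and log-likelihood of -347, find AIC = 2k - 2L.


AIC = 2k - 2*loglik = 2(4) - 2(-347).
= 8 + 694 = 702.

702


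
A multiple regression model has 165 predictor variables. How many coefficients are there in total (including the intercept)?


Total coefficients = number of predictors + 1 (for the intercept).
= 165 + 1 = 166.

166


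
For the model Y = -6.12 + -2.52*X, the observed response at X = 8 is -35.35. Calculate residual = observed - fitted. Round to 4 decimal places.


Compute yhat = -6.12 + (-2.52)(8) = -26.2800.
Residual = actual - predicted = -35.35 - -26.2800 = -9.0700.

-9.0700


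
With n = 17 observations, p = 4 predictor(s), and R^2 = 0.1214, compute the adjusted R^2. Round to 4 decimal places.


Adjusted R^2 = 1 - (1 - R^2) * (n-1)/(n-p-1).
(1 - R^2) = 0.8786.
(n-1)/(n-p-1) = 16/12.
(1 - R^2) * (n-1) = 0.8786 * 16 = 14.0576.
Divide by (n-p-1): 14.0576 / 12 = 1.1715.
Adj R^2 = 1 - 1.1715 = -0.1715.

-0.1715


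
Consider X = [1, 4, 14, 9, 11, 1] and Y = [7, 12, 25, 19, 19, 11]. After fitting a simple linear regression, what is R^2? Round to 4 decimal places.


Fit the OLS line: b0 = 7.6429, b1 = 1.1786.
SSres = 12.0714.
SStot = 219.5000.
R^2 = 1 - 12.0714/219.5000 = 0.9450.

0.9450


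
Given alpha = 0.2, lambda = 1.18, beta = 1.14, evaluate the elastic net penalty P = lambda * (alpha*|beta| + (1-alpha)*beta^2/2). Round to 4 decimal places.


L1 component = 0.2 * |1.14| = 0.2280.
L2 component = 0.8 * 1.14^2 / 2 = 0.5198.
Penalty = 1.18 * (0.2280 + 0.5198) = 1.18 * 0.7478 = 0.8825.

0.8825


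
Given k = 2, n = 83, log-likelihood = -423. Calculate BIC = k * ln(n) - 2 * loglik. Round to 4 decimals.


Compute k*ln(n) = 2*ln(83) = 2*4.418841 = 8.837682.
Then -2*loglik = 846.
BIC = 8.837682 + 846 = 854.837682, which rounds to 854.8377.

854.8377


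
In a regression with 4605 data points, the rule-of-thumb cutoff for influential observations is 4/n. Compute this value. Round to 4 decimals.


The threshold is 4/n.
4/4605 = 0.0009.

0.0009


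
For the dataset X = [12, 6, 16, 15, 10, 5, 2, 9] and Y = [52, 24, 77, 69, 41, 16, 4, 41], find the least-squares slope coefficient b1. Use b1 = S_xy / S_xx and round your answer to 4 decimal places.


The sample means are xbar = 9.3750 and ybar = 40.5000.
Compute S_xx = 167.8750 and S_xy = 864.5000.
Slope b1 = S_xy / S_xx = 864.5000 / 167.8750 = 5.1497.

5.1497


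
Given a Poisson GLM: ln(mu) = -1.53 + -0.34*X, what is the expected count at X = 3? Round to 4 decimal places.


eta = -1.53 + -0.34 * 3 = -2.5500.
mu = exp(-2.5500) = 0.0781.

0.0781


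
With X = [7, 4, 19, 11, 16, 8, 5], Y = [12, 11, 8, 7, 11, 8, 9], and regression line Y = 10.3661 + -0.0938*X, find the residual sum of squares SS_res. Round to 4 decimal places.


For each point, residual = actual - predicted.
Residuals: [2.2905, 1.0091, -0.5839, -2.3343, 2.1347, -1.6157, -0.8971].
Sum of squared residuals = 20.0268.

20.0268


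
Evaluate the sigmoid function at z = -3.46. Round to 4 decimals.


First, exp(3.4600) = 31.8170.
Then sigma(z) = 1/(1 + 31.8170) = 0.0305.

0.0305


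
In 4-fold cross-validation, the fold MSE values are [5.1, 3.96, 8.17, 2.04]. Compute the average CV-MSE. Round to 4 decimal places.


Total MSE across folds = 19.2700.
CV-MSE = 19.2700/4 = 4.8175.

4.8175


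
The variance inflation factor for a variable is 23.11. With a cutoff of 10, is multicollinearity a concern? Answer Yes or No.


Compare VIF = 23.11 to the threshold of 10.
23.11 >= 10, so the answer is Yes.

Yes


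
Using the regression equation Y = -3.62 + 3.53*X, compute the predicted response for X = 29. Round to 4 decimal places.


Plug X = 29 into Y = -3.62 + 3.53*X:
Y = -3.62 + 102.3700 = 98.7500.

98.7500


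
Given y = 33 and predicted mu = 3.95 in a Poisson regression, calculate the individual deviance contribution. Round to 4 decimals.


Compute y*ln(y/mu) = 33*ln(33/3.95) = 33*2.122792 = 70.052136.
y - mu = 29.05.
D = 2*(70.052136 - (29.05)) = 82.004272, which rounds to 82.0043.

82.0043


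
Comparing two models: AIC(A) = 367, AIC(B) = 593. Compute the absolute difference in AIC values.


|AIC_A - AIC_B| = |367 - 593| = 226.
Model A is preferred (lower AIC).

226


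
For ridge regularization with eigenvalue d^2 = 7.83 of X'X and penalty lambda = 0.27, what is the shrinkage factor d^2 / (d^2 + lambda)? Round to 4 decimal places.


d^2 + lambda = 7.83 + 0.27 = 8.1000.
Shrinkage factor = 7.83/8.1000 = 0.9667.

0.9667


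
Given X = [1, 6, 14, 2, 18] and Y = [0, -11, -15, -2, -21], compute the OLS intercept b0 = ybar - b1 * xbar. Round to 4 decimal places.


The slope is b1 = -1.1397.
Sample means are xbar = 8.2000 and ybar = -9.8000.
Intercept: b0 = -9.8000 - (-1.1397)(8.2000) = -0.4546.

-0.4546


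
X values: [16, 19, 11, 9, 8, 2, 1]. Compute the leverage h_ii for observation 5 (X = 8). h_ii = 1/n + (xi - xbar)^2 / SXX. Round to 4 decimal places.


Compute xbar = 9.4286 with n = 7 observations.
SXX = 265.7143.
Leverage = 1/7 + (8 - 9.4286)^2/265.7143 = 0.1505.

0.1505


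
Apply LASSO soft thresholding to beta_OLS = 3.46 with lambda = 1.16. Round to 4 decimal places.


Absolute value: |3.46| = 3.46.
Compare to lambda = 1.16.
Since |beta| > lambda, coefficient = sign(beta)*(|beta| - lambda) = 2.3000.

2.3000


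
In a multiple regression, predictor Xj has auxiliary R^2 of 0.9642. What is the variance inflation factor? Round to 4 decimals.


VIF = 1 / (1 - 0.9642).
= 1 / 0.0358 = 27.9330.

27.9330


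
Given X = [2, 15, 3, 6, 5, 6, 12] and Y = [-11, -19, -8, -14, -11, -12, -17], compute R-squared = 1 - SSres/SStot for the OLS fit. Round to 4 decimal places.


The fitted line is Y = -7.8929 + -0.7500*X.
SSres = 10.3571, SStot = 86.8571.
R^2 = 1 - SSres/SStot = 0.8808.

0.8808


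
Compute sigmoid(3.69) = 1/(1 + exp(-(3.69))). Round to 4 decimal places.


First, exp(-3.6900) = 0.0250.
Then sigma(z) = 1/(1 + 0.0250) = 0.9756.

0.9756


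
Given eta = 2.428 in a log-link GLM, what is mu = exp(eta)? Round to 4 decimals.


mu = exp(eta) = exp(2.428).
= 11.3362.

11.3362


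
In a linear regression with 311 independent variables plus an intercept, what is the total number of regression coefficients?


Including the intercept, the model has 311 predictor coefficients + 1 intercept.
Total = 312.

312


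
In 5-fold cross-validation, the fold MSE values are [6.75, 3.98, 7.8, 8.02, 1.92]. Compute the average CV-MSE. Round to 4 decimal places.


Add all fold MSEs: 28.4700.
Divide by k = 5: 28.4700/5 = 5.6940.

5.6940


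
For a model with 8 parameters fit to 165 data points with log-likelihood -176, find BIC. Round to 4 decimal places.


k * ln(n) = 8 * ln(165) = 8 * 5.105945 = 40.847560.
-2 * loglik = -2 * (-176) = 352.
BIC = 40.847560 + 352 = 392.847560, which rounds to 392.8476.

392.8476


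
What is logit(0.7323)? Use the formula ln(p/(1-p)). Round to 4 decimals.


Compute the odds: 0.7323/0.2677 = 2.7355.
Take the natural log: ln(2.7355) = 1.0063.

1.0063


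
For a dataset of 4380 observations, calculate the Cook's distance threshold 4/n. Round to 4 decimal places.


Using the rule of thumb:
Threshold = 4 / 4380 = 0.0009.

0.0009


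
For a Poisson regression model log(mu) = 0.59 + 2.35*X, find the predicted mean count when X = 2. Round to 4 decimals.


Compute eta = 0.59 + 2.35 * 2 = 5.2900.
Apply inverse link: mu = e^5.2900 = 198.3434.

198.3434


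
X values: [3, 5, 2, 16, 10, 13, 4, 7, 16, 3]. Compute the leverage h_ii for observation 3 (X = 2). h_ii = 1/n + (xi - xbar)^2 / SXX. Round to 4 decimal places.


Compute xbar = 7.9000 with n = 10 observations.
SXX = 268.9000.
Leverage = 1/10 + (2 - 7.9000)^2/268.9000 = 0.2295.

0.2295


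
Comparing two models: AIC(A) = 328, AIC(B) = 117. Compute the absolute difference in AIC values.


Absolute difference = |328 - 117| = 211.
The model with lower AIC (B) is preferred.

211


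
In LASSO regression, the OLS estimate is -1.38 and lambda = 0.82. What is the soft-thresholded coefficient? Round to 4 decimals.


Check: |-1.38| = 1.38 vs lambda = 0.82.
Since |beta| > lambda, coefficient = sign(beta)*(|beta| - lambda) = -0.5600.
Soft-thresholded coefficient = -0.5600.

-0.5600


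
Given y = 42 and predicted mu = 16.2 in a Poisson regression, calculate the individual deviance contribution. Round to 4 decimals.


First: ln(42/16.2) = 0.952658.
Then: 42 * 0.952658 = 40.011636.
y - mu = 42 - 16.2 = 25.8.
D = 2(40.011636 - 25.8) = 28.423272, which rounds to 28.4233.

28.4233


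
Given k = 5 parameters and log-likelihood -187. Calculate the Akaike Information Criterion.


AIC = 2k - 2*loglik = 2(5) - 2(-187).
= 10 + 374 = 384.

384


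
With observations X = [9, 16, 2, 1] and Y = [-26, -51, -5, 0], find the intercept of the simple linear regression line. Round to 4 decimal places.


Compute b1 = -3.3288 from the OLS formula.
With xbar = 7.0000 and ybar = -20.5000, the intercept is:
b0 = -20.5000 - -3.3288 * 7.0000 = 2.8014.

2.8014


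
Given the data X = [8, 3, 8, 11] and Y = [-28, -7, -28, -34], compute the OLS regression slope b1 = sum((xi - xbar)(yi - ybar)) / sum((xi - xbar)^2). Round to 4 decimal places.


The sample means are xbar = 7.5000 and ybar = -24.2500.
Compute S_xx = 33.0000 and S_xy = -115.5000.
Slope b1 = S_xy / S_xx = -115.5000 / 33.0000 = -3.5000.

-3.5000


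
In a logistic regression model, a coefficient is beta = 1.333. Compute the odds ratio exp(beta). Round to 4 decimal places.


Odds ratio = exp(beta) = exp(1.333).
= 3.7924.

3.7924


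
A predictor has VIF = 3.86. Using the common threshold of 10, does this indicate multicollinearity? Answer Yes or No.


Check: VIF = 3.86 vs threshold = 10.
Since 3.86 < 10, the answer is No.

No


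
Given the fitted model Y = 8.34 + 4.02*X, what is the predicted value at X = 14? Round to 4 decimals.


Predicted value:
Y = 8.34 + (4.02)(14) = 8.34 + 56.2800 = 64.6200.

64.6200


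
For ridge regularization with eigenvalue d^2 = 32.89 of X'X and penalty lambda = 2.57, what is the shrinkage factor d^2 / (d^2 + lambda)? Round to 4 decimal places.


d^2 + lambda = 32.89 + 2.57 = 35.4600.
Shrinkage factor = 32.89/35.4600 = 0.9275.

0.9275


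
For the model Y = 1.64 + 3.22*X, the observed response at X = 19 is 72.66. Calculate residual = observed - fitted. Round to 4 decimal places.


Compute yhat = 1.64 + (3.22)(19) = 62.8200.
Residual = actual - predicted = 72.66 - 62.8200 = 9.8400.

9.8400


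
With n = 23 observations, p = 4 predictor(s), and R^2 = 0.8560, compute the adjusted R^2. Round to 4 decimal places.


Adjusted R^2 = 1 - (1 - R^2) * (n-1)/(n-p-1).
(1 - R^2) = 0.1440.
(n-1)/(n-p-1) = 22/18.
(1 - R^2) * (n-1) = 0.1440 * 22 = 3.1680.
Divide by (n-p-1): 3.1680 / 18 = 0.1760.
Adj R^2 = 1 - 0.1760 = 0.8240.

0.8240


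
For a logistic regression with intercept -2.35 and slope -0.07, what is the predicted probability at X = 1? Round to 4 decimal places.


Linear predictor: z = -2.35 + -0.07 * 1 = -2.4200.
P = 1/(1 + exp(2.4200)) = 1/(1 + 11.2459) = 0.0817.

0.0817


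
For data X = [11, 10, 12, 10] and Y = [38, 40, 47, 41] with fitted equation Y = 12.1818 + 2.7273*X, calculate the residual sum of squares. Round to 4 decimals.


For each point, residual = actual - predicted.
Residuals: [-4.1821, 0.5452, 2.0906, 1.5452].
Sum of squared residuals = 24.5455.

24.5455


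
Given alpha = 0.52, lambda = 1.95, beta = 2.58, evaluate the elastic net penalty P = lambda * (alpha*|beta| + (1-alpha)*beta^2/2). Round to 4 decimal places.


alpha * |beta| = 0.52 * 2.58 = 1.3416.
(1-alpha) * beta^2/2 = 0.48 * 6.6564/2 = 1.5975.
Total = 1.95 * (1.3416 + 1.5975) = 5.7313.

5.7313


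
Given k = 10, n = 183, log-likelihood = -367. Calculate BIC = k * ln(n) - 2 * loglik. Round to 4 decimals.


Compute k*ln(n) = 10*ln(183) = 10*5.209486 = 52.094860.
Then -2*loglik = 734.
BIC = 52.094860 + 734 = 786.094860, which rounds to 786.0949.

786.0949


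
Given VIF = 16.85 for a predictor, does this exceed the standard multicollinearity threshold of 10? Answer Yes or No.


The threshold is 10.
VIF = 16.85 is >= 10.
Multicollinearity indication: Yes.

Yes


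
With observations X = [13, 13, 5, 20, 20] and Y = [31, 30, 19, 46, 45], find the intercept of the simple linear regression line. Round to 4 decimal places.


The slope is b1 = 1.8075.
Sample means are xbar = 14.2000 and ybar = 34.2000.
Intercept: b0 = 34.2000 - (1.8075)(14.2000) = 8.5336.

8.5336


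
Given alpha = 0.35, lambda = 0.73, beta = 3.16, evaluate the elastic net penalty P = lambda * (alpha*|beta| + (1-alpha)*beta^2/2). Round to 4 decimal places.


alpha * |beta| = 0.35 * 3.16 = 1.1060.
(1-alpha) * beta^2/2 = 0.65 * 9.9856/2 = 3.2453.
Total = 0.73 * (1.1060 + 3.2453) = 3.1765.

3.1765


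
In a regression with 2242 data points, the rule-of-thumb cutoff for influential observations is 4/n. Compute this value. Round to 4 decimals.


Cook's distance cutoff = 4/n = 4/2242.
= 0.0018.

0.0018


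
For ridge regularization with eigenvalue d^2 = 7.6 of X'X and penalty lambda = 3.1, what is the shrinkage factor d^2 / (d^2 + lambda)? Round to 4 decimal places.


Compute the denominator: 7.6 + 3.1 = 10.7000.
Shrinkage factor = 7.6 / 10.7000 = 0.7103.

0.7103


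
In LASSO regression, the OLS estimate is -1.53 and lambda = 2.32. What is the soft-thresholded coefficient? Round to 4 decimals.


Check: |-1.53| = 1.53 vs lambda = 2.32.
Since |beta| <= lambda, the coefficient is set to 0.
Soft-thresholded coefficient = 0.0000.

0.0000


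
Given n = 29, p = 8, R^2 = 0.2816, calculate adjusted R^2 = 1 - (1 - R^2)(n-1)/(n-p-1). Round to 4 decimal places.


Adjusted R^2 = 1 - (1 - R^2) * (n-1)/(n-p-1).
(1 - R^2) = 0.7184.
(n-1)/(n-p-1) = 28/20.
(1 - R^2) * (n-1) = 0.7184 * 28 = 20.1152.
Divide by (n-p-1): 20.1152 / 20 = 1.0058.
Adj R^2 = 1 - 1.0058 = -0.0058.

-0.0058


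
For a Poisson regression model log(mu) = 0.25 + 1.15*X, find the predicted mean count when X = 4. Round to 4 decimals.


eta = 0.25 + 1.15 * 4 = 4.8500.
mu = exp(4.8500) = 127.7404.

127.7404


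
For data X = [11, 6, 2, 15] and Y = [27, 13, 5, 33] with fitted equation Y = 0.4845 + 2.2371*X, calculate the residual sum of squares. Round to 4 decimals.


For each point, residual = actual - predicted.
Residuals: [1.9074, -0.9071, 0.0413, -1.0410].
Sum of squared residuals = 5.5464.

5.5464


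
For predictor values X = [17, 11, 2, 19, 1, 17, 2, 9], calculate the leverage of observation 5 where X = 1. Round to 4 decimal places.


Mean of X: xbar = 9.7500.
SXX = 389.5000.
For X = 1: h = 1/8 + (1 - 9.7500)^2/389.5000 = 0.3216.

0.3216


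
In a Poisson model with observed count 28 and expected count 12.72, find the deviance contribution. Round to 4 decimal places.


First: ln(28/12.72) = 0.789029.
Then: 28 * 0.789029 = 22.092812.
y - mu = 28 - 12.72 = 15.28.
D = 2(22.092812 - 15.28) = 13.625624, which rounds to 13.6256.

13.6256


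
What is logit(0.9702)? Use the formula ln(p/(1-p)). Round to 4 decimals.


The odds are p/(1-p) = 0.9702 / 0.0298 = 32.5570.
logit(p) = ln(32.5570) = 3.4830.

3.4830


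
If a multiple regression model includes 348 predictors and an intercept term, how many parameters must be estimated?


Total coefficients = number of predictors + 1 (for the intercept).
= 348 + 1 = 349.

349


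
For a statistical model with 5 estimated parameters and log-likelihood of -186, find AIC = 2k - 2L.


AIC = 2k - 2*loglik = 2(5) - 2(-186).
= 10 + 372 = 382.

382


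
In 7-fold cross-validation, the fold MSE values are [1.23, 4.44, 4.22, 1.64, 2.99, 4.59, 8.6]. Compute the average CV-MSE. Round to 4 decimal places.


Add all fold MSEs: 27.7100.
Divide by k = 7: 27.7100/7 = 3.9586.

3.9586


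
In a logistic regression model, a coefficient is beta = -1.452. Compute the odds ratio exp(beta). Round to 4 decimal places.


exp(-1.452) = 0.2341.
So the odds ratio is 0.2341.

0.2341


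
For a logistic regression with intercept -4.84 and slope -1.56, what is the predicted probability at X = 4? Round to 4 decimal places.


Linear predictor: z = -4.84 + -1.56 * 4 = -11.0800.
P = 1/(1 + exp(11.0800)) = 1/(1 + 64860.8834) = 0.0000.

0.0000


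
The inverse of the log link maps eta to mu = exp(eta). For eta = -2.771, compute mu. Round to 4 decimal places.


The inverse log link gives:
mu = exp(-2.771) = 0.0626.

0.0626


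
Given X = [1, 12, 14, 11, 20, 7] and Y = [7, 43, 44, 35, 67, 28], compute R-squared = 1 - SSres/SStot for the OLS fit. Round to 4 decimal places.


After computing the OLS fit (b0=4.1612, b1=3.0620):
SSres = 30.0371, SStot = 1969.3333.
R^2 = 1 - 30.0371/1969.3333 = 0.9847.

0.9847


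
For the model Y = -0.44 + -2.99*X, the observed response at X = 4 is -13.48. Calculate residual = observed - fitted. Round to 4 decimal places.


Predicted = -0.44 + -2.99 * 4 = -12.4000.
Residual = -13.48 - -12.4000 = -1.0800.

-1.0800


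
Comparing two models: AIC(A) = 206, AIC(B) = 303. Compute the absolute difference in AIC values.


|AIC_A - AIC_B| = |206 - 303| = 97.
Model A is preferred (lower AIC).

97


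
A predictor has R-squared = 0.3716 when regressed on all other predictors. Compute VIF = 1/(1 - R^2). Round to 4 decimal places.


Using VIF = 1/(1 - R^2_j):
1 - 0.3716 = 0.6284.
VIF = 1.5913.

1.5913


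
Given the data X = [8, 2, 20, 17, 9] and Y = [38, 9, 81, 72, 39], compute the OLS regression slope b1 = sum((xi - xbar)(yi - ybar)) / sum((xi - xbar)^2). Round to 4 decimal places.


Calculate xbar = 11.2000, ybar = 47.8000.
S_xx = 210.8000, S_xy = 840.2000.
Using b1 = S_xy / S_xx = 840.2000 / 210.8000, we get b1 = 3.9858.

3.9858


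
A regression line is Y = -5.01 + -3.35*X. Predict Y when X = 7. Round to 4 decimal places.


Substitute X = 7 into the equation:
Y = -5.01 + -3.35 * 7 = -5.01 + -23.4500 = -28.4600.

-28.4600


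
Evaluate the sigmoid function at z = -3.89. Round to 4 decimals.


First, exp(3.8900) = 48.9109.
Then sigma(z) = 1/(1 + 48.9109) = 0.0200.

0.0200


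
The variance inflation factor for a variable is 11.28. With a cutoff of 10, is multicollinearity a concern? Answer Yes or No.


Check: VIF = 11.28 vs threshold = 10.
Since 11.28 >= 10, the answer is Yes.

Yes


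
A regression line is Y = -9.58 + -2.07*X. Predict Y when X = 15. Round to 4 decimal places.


Substitute X = 15 into the equation:
Y = -9.58 + -2.07 * 15 = -9.58 + -31.0500 = -40.6300.

-40.6300


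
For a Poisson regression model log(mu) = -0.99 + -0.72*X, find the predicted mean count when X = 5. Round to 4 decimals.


Linear predictor: eta = -0.99 + (-0.72)(5) = -4.5900.
Expected count: mu = exp(-4.5900) = 0.0102.

0.0102


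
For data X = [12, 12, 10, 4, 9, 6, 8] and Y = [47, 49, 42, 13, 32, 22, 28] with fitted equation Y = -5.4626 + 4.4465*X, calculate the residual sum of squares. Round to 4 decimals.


Compute predicted values, then residuals = yi - yhat_i.
Residuals: [-0.8954, 1.1046, 2.9976, 0.6766, -2.5559, 0.7836, -2.1094].
SSres = sum(residual^2) = 23.0615.

23.0615


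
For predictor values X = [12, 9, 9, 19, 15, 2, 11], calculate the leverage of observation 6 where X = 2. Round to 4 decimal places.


Mean of X: xbar = 11.0000.
SXX = 170.0000.
For X = 2: h = 1/7 + (2 - 11.0000)^2/170.0000 = 0.6193.

0.6193


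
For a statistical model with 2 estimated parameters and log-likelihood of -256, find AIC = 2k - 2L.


AIC = 2*2 - 2*(-256).
= 4 + 512 = 516.

516


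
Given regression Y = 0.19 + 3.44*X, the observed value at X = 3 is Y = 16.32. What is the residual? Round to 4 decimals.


Predicted = 0.19 + 3.44 * 3 = 10.5100.
Residual = 16.32 - 10.5100 = 5.8100.

5.8100


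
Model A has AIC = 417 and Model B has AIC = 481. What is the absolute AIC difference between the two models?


|AIC_A - AIC_B| = |417 - 481| = 64.
Model A is preferred (lower AIC).

64


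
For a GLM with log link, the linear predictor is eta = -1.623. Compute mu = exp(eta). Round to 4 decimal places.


mu = exp(eta) = exp(-1.623).
= 0.1973.

0.1973


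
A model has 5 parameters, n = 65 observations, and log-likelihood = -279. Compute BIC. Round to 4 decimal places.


k * ln(n) = 5 * ln(65) = 5 * 4.174387 = 20.871935.
-2 * loglik = -2 * (-279) = 558.
BIC = 20.871935 + 558 = 578.871935, which rounds to 578.8719.

578.8719


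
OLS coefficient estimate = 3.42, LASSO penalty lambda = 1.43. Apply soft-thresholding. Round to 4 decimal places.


|beta_OLS| = 3.42.
lambda = 1.43.
Since |beta| > lambda, coefficient = sign(beta)*(|beta| - lambda) = 1.9900.
Result = 1.9900.

1.9900


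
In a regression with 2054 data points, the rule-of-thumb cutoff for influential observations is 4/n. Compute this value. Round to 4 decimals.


Using the rule of thumb:
Threshold = 4 / 2054 = 0.0019.

0.0019


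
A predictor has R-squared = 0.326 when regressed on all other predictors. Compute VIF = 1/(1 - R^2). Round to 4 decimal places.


Using VIF = 1/(1 - R^2_j):
1 - 0.326 = 0.674.
VIF = 1.4837.

1.4837


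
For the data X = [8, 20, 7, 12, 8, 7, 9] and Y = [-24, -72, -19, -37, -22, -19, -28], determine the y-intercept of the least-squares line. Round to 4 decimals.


The slope is b1 = -4.0382.
Sample means are xbar = 10.1429 and ybar = -31.5714.
Intercept: b0 = -31.5714 - (-4.0382)(10.1429) = 9.3876.

9.3876


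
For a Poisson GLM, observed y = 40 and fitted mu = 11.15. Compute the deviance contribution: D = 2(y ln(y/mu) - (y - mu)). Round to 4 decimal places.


Compute y*ln(y/mu) = 40*ln(40/11.15) = 40*1.277440 = 51.097600.
y - mu = 28.85.
D = 2*(51.097600 - (28.85)) = 44.495200, which rounds to 44.4952.

44.4952


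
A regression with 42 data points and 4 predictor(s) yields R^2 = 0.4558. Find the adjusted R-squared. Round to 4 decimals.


Using the formula:
(1 - 0.4558) = 0.5442.
Multiply by 41/37: 0.5442 * 41 = 22.3122, then 22.3122 / 37 = 0.6030.
Adj R^2 = 1 - 0.6030 = 0.3970.

0.3970


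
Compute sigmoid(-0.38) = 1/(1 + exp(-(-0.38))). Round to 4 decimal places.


exp(0.3800) = 1.4623.
1 + exp(-z) = 2.4623.
sigmoid = 1/2.4623 = 0.4061.

0.4061


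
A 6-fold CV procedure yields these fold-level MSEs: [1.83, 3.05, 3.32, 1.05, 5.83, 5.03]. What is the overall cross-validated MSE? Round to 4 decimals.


Total MSE across folds = 20.1100.
CV-MSE = 20.1100/6 = 3.3517.

3.3517


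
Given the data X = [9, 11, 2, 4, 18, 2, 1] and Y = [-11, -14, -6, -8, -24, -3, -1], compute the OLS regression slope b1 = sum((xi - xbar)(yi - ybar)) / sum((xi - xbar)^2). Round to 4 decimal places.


The sample means are xbar = 6.7143 and ybar = -9.5714.
Compute S_xx = 235.4286 and S_xy = -286.1429.
Slope b1 = S_xy / S_xx = -286.1429 / 235.4286 = -1.2154.

-1.2154


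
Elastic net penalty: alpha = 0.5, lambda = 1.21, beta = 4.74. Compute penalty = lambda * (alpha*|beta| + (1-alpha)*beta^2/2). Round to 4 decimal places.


L1 component = 0.5 * |4.74| = 2.3700.
L2 component = 0.5 * 4.74^2 / 2 = 5.6169.
Penalty = 1.21 * (2.3700 + 5.6169) = 1.21 * 7.9869 = 9.6641.

9.6641


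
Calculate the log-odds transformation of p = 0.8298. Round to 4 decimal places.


The odds are p/(1-p) = 0.8298 / 0.1702 = 4.8754.
logit(p) = ln(4.8754) = 1.5842.

1.5842


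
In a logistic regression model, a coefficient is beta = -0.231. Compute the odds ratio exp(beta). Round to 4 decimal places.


Odds ratio = exp(beta) = exp(-0.231).
= 0.7937.

0.7937


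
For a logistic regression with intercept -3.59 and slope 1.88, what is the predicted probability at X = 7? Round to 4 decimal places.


z = -3.59 + 1.88 * 7 = 9.5700.
Sigmoid: P = 1 / (1 + exp(-9.5700)) = 0.9999.

0.9999
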